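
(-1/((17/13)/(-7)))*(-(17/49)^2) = -221/343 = -0.64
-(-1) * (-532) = -532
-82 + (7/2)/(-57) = -9355/114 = -82.06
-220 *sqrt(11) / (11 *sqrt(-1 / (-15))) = -20 *sqrt(165) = -256.90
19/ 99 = 0.19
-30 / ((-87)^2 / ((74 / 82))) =-370 / 103443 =-0.00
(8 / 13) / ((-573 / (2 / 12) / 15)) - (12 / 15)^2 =-119684 / 186225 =-0.64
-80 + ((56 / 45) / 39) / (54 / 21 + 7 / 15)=-2985448 / 37323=-79.99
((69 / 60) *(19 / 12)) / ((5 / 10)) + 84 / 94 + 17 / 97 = 2577043 / 547080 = 4.71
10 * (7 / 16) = 35 / 8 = 4.38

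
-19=-19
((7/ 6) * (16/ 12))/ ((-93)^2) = 14/ 77841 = 0.00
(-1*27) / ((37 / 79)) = -2133 / 37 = -57.65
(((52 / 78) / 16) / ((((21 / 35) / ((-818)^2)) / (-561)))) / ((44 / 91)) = -1293918535 / 24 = -53913272.29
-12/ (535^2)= -0.00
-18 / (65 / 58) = -1044 / 65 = -16.06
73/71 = 1.03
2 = 2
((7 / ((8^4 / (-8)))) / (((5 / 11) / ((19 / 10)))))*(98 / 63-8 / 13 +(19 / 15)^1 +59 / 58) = -160041959 / 868608000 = -0.18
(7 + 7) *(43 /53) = 602 /53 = 11.36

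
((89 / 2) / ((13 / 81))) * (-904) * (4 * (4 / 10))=-26067744 / 65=-401042.22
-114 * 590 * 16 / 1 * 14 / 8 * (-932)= 1755216960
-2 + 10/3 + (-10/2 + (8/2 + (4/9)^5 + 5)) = 315952/59049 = 5.35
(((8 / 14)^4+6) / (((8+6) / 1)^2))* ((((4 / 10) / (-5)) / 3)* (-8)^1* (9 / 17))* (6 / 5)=1055664 / 250004125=0.00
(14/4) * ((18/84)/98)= 3/392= 0.01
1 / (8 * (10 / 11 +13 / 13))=11 / 168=0.07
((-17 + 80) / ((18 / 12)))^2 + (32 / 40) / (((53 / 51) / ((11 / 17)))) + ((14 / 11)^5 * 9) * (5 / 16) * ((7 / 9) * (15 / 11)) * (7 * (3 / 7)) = 842397394362 / 469463665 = 1794.38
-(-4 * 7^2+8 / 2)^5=260919263232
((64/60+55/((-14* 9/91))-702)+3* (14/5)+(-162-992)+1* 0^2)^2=28819476169/8100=3557960.02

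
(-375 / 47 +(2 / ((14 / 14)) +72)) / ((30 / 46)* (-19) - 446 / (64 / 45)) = -2283808 / 11276475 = -0.20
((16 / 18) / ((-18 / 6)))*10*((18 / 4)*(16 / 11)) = -640 / 33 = -19.39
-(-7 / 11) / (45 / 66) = 14 / 15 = 0.93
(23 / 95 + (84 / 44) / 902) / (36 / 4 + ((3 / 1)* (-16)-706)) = -0.00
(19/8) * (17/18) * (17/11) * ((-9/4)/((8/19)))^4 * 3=1565001040257/184549376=8480.12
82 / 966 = 41 / 483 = 0.08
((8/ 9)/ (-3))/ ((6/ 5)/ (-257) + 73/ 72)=-82240/ 280119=-0.29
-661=-661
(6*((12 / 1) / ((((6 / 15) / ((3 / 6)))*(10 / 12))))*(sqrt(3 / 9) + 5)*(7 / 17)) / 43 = 252*sqrt(3) / 731 + 3780 / 731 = 5.77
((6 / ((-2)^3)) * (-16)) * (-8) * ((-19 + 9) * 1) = 960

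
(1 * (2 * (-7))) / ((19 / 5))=-70 / 19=-3.68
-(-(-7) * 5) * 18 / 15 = -42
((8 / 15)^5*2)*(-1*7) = -458752 / 759375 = -0.60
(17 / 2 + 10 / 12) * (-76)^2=161728 / 3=53909.33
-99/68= -1.46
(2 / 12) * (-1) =-1 / 6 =-0.17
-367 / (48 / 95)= -34865 / 48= -726.35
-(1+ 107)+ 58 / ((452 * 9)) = -219643 / 2034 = -107.99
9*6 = 54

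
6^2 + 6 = 42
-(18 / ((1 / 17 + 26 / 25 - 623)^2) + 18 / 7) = -628739849151 / 244505516024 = -2.57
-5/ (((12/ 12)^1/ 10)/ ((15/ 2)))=-375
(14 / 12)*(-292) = -1022 / 3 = -340.67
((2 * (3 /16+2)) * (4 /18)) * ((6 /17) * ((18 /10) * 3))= 63 /34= 1.85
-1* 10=-10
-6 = -6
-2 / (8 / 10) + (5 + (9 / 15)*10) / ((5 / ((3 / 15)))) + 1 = -53 / 50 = -1.06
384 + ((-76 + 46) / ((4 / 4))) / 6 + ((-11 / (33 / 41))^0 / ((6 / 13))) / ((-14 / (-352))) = 433.48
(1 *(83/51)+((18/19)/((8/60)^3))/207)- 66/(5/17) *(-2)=201634157/445740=452.36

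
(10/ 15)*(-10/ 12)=-5/ 9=-0.56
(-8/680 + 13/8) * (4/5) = 1.29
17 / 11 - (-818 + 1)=9004 / 11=818.55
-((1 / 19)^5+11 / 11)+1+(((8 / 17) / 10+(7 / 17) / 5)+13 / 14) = 3117407451 / 2946557810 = 1.06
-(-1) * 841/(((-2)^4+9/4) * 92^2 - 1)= 841/154467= 0.01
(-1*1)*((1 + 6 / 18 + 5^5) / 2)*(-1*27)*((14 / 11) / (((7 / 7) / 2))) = 107432.18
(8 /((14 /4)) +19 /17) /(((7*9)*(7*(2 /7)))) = 45 /1666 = 0.03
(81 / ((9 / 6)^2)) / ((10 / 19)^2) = 3249 / 25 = 129.96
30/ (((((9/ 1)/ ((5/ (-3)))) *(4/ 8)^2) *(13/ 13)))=-200/ 9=-22.22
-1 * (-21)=21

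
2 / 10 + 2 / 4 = 7 / 10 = 0.70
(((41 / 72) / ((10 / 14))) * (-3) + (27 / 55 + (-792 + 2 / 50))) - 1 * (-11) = -782.86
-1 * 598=-598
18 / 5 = 3.60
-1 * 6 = -6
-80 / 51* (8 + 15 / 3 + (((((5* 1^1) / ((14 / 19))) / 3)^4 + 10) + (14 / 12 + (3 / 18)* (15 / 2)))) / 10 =-160539565 / 19837062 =-8.09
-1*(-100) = 100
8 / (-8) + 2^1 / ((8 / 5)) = 0.25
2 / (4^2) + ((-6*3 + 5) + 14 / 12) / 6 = -133 / 72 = -1.85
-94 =-94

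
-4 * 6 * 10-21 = -261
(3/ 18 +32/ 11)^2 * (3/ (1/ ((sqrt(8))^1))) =41209 * sqrt(2)/ 726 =80.27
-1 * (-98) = 98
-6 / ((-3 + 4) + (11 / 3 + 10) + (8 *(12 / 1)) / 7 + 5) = -126 / 701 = -0.18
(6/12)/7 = 1/14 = 0.07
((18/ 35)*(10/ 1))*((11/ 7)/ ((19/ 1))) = 396/ 931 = 0.43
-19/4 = -4.75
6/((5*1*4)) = 3/10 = 0.30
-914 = -914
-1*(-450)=450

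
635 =635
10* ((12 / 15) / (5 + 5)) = 4 / 5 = 0.80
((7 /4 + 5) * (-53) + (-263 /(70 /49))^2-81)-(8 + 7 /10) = 836134 /25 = 33445.36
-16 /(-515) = 16 /515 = 0.03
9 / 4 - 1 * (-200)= 809 / 4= 202.25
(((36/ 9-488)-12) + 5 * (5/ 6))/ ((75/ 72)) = -11804/ 25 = -472.16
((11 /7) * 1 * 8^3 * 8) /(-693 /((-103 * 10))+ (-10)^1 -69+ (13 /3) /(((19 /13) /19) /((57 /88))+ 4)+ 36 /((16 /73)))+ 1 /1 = 2563394917 /34176357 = 75.00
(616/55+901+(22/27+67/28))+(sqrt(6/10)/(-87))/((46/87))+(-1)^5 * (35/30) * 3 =3447011/3780 - sqrt(15)/230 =911.89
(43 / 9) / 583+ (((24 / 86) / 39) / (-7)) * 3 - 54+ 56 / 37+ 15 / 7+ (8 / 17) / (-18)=-650425159136 / 12914320419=-50.36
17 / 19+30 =587 / 19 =30.89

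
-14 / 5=-2.80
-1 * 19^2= -361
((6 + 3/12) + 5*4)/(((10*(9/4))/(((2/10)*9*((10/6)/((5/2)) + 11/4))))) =287/40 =7.18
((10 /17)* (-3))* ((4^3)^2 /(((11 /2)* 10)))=-131.42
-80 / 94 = -0.85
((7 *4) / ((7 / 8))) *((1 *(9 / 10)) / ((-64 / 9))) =-81 / 20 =-4.05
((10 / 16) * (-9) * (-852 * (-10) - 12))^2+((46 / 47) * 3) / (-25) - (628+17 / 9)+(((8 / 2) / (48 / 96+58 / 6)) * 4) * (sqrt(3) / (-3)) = 96881368305107 / 42300 - 32 * sqrt(3) / 61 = 2290339675.34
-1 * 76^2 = -5776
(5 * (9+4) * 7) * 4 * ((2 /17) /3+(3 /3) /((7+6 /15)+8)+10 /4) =2658890 /561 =4739.55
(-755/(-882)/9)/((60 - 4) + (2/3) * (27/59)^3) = 155061145/91400878548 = 0.00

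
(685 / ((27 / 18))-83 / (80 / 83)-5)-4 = 86773 / 240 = 361.55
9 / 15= 3 / 5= 0.60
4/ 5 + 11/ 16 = 1.49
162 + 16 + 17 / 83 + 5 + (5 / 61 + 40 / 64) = 7449163 / 40504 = 183.91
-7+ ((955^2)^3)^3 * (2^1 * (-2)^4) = 13970458733513866168375711795463512240078247070312499993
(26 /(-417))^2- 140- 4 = -25039340 /173889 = -144.00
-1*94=-94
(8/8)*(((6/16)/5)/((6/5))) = 1/16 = 0.06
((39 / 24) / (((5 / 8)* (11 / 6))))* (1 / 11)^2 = 78 / 6655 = 0.01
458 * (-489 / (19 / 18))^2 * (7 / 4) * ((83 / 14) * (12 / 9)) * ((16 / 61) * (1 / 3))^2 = 13962156585984 / 1343281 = 10394069.88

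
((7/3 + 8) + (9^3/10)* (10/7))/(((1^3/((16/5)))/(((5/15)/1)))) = 38464/315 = 122.11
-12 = -12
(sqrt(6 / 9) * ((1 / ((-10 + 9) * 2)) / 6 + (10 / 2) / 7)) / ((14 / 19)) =1007 * sqrt(6) / 3528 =0.70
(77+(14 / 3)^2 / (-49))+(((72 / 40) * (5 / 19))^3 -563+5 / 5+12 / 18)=-29919256 / 61731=-484.67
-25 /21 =-1.19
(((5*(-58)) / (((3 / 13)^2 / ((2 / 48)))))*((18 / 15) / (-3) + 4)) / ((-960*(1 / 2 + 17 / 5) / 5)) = 1885 / 1728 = 1.09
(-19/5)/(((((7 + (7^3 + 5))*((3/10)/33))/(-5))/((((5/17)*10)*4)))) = 83600/1207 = 69.26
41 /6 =6.83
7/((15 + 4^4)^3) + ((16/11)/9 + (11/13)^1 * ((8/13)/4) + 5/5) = 430153087360/332988911541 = 1.29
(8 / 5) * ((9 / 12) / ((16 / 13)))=39 / 40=0.98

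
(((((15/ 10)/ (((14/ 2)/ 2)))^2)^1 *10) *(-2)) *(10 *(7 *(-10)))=18000/ 7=2571.43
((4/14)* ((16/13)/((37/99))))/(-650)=-1584/1094275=-0.00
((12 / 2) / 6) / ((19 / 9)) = 9 / 19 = 0.47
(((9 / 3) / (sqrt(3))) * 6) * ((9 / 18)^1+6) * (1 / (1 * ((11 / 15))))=585 * sqrt(3) / 11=92.11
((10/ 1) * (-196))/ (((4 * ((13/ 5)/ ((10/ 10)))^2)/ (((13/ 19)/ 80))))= -1225/ 1976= -0.62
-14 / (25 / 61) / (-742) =61 / 1325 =0.05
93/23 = 4.04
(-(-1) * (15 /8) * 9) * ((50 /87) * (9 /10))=2025 /232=8.73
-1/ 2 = -0.50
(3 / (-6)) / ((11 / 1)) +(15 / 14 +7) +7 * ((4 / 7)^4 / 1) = 33098 / 3773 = 8.77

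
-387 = -387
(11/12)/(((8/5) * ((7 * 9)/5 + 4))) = 275/7968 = 0.03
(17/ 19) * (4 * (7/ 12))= 119/ 57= 2.09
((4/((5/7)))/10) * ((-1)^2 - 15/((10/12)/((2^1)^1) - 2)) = 5.87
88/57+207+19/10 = 119953/570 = 210.44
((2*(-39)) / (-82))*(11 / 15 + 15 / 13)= 368 / 205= 1.80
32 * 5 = 160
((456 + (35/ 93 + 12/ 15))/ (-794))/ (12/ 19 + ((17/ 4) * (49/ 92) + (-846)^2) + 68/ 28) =-5202429064/ 6466761972299745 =-0.00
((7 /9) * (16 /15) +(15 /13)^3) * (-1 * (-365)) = 51223297 /59319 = 863.52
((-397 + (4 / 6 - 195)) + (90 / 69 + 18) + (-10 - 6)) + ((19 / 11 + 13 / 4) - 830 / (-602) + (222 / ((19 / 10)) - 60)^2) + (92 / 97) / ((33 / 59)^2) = 2800899259723519 / 1055993241996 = 2652.38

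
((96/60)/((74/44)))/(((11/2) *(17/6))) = 192/3145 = 0.06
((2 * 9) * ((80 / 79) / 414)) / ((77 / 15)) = 1200 / 139909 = 0.01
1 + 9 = 10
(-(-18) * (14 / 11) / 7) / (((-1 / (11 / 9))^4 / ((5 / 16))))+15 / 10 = 11029 / 2916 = 3.78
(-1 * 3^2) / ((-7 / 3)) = 27 / 7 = 3.86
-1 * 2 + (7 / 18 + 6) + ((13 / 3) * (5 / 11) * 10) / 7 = 9983 / 1386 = 7.20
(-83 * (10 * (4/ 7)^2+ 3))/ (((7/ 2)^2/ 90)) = -9173160/ 2401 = -3820.56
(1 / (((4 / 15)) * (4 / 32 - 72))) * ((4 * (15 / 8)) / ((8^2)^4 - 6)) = -0.00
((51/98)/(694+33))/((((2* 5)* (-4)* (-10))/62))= 1581/14249200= 0.00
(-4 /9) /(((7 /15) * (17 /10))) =-200 /357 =-0.56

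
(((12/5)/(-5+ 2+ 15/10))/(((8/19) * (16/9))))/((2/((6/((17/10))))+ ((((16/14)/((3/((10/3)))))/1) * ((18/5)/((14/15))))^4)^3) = -22113263632101878382235425/1977929780838628573446629383104226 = -0.00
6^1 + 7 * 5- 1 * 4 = 37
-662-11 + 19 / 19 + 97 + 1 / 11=-6324 / 11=-574.91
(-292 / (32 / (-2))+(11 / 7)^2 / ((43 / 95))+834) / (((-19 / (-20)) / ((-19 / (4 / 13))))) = -469868295 / 8428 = -55750.87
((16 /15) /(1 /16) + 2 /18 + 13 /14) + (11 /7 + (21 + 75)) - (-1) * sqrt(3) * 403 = 813.69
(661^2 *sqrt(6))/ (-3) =-436921 *sqrt(6)/ 3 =-356744.50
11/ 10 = 1.10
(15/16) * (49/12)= 245/64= 3.83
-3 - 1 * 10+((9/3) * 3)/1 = -4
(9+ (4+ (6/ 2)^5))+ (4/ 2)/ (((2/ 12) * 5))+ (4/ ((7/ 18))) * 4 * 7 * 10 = 15692/ 5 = 3138.40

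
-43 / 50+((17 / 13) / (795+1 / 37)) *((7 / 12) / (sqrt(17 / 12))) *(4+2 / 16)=-0.86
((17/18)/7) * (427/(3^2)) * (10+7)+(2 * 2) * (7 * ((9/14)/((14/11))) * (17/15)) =707897/5670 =124.85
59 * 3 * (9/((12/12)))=1593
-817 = -817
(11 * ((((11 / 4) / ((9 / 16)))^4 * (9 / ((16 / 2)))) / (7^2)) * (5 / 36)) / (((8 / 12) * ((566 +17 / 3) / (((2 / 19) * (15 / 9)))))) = 6442040 / 698381271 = 0.01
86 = 86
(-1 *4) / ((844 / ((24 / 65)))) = -24 / 13715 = -0.00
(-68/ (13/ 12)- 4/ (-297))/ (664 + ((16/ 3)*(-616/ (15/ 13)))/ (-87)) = -8783375/ 97514846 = -0.09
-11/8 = -1.38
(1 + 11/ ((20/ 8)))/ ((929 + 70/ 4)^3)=8/ 1256197955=0.00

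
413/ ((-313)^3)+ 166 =5090272889/ 30664297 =166.00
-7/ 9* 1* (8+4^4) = -616/ 3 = -205.33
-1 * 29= -29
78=78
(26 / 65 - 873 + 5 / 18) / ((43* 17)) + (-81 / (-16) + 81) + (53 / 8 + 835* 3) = 1366586813 / 526320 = 2596.49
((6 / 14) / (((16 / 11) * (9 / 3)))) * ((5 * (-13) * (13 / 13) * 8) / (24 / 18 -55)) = 2145 / 2254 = 0.95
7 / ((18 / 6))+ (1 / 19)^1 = 136 / 57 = 2.39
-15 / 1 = -15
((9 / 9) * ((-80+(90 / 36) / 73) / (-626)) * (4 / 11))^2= 136305625 / 63171292921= 0.00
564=564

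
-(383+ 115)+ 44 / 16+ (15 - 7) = -1949 / 4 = -487.25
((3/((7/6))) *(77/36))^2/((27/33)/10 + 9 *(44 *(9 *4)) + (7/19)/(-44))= 126445/59590387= 0.00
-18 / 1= -18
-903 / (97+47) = -301 / 48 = -6.27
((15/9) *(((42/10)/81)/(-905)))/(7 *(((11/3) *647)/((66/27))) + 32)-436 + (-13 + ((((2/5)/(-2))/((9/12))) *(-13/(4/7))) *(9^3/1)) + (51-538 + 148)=3637095352789/1000686555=3634.60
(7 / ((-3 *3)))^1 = -7 / 9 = -0.78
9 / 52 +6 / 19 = 483 / 988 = 0.49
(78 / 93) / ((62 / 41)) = 533 / 961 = 0.55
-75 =-75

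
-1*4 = -4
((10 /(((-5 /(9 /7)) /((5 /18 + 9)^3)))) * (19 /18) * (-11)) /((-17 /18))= -25246.65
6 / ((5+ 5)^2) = 3 / 50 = 0.06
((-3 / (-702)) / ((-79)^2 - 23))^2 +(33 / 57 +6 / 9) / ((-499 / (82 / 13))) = -316039047556631 / 20071845102885264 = -0.02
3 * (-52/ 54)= -26/ 9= -2.89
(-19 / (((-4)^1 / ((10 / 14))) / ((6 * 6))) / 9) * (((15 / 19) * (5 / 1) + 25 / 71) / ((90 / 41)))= 118900 / 4473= 26.58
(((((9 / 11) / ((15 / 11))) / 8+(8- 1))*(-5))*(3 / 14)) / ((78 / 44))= -3113 / 728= -4.28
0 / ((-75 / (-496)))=0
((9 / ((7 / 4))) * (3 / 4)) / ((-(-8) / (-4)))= -27 / 14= -1.93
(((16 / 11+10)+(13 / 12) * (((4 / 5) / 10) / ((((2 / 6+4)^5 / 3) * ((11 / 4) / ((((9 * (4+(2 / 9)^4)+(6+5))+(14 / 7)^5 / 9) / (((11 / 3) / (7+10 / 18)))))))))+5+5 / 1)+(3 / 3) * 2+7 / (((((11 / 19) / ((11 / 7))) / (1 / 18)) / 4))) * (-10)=-14350485304 / 51838215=-276.83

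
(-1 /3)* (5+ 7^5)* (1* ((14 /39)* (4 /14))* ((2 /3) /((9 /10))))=-149440 /351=-425.75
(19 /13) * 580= 11020 /13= 847.69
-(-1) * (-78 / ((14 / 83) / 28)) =-12948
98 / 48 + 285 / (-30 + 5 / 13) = -7.58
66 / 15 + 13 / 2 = 109 / 10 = 10.90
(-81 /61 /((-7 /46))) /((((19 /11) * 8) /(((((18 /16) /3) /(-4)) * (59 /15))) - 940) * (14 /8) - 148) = -2418174 /515054659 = -0.00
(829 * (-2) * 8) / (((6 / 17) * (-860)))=28186 / 645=43.70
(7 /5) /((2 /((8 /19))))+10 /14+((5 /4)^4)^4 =104352870321241 /2856153251840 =36.54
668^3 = 298077632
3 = 3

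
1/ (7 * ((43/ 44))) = 44/ 301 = 0.15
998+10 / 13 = 12984 / 13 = 998.77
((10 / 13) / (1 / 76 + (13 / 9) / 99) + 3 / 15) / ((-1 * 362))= -3410227 / 44212870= -0.08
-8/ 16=-1/ 2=-0.50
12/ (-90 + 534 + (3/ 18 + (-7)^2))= 72/ 2959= 0.02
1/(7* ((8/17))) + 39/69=1119/1288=0.87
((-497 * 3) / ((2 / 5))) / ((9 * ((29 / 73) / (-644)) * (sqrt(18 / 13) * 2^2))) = 29206205 * sqrt(26) / 1044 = 142646.56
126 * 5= 630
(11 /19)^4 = 14641 /130321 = 0.11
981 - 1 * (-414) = 1395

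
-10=-10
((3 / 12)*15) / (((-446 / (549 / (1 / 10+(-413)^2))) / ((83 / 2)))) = -3417525 / 3042952744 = -0.00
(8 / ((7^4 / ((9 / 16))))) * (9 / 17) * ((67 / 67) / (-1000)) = -81 / 81634000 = -0.00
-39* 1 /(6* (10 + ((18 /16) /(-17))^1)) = -884 /1351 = -0.65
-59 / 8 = -7.38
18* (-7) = -126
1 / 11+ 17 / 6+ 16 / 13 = 3565 / 858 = 4.16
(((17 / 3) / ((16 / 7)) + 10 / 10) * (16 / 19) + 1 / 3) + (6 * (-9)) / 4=-10.24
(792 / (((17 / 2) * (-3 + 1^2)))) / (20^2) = -99 / 850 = -0.12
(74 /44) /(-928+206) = -0.00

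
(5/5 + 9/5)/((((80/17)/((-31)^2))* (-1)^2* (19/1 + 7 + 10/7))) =800513/38400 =20.85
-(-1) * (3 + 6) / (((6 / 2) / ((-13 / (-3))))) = 13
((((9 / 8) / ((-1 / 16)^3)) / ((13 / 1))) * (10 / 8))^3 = -191102976000 / 2197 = -86983603.10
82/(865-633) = 41/116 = 0.35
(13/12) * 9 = 39/4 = 9.75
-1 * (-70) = 70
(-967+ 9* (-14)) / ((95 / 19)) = -1093 / 5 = -218.60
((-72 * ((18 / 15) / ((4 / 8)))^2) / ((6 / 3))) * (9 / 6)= -7776 / 25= -311.04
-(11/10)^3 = -1.33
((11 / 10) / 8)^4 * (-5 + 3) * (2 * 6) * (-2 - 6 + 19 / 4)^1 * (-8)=-0.22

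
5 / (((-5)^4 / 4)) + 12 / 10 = 154 / 125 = 1.23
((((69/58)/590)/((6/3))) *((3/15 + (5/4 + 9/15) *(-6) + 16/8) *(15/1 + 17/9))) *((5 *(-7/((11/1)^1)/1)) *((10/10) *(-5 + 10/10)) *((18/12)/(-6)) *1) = 272251/564630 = 0.48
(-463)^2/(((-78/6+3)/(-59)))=12647771/10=1264777.10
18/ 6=3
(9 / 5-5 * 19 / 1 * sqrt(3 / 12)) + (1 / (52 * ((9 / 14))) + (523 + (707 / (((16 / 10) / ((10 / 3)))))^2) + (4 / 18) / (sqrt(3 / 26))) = 2 * sqrt(78) / 27 + 6770277811 / 3120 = 2169961.49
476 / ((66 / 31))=7378 / 33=223.58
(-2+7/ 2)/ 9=1/ 6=0.17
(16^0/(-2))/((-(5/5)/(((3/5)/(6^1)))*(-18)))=-1/360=-0.00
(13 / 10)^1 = 13 / 10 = 1.30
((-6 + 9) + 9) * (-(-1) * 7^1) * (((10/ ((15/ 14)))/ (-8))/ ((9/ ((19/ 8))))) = -931/ 36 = -25.86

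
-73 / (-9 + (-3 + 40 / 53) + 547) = -3869 / 28395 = -0.14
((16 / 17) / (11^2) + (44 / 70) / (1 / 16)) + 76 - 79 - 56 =-3523081 / 71995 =-48.94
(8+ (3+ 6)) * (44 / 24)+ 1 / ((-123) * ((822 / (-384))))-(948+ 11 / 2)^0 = 338935 / 11234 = 30.17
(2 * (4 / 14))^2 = 16 / 49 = 0.33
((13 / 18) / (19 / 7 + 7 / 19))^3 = 5168743489 / 401947272000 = 0.01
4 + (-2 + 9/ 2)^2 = 41/ 4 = 10.25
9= 9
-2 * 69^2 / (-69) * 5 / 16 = 345 / 8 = 43.12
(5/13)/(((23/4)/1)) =20/299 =0.07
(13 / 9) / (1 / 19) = 247 / 9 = 27.44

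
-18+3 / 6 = -35 / 2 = -17.50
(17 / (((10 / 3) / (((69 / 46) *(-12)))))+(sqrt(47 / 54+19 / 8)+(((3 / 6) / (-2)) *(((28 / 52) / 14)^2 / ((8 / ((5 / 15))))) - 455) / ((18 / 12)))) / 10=-192319301 / 4867200+sqrt(4206) / 360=-39.33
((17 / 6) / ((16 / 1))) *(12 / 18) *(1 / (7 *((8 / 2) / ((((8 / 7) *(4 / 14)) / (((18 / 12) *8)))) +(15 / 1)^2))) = 17 / 374976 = 0.00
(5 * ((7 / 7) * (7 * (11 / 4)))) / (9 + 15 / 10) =55 / 6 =9.17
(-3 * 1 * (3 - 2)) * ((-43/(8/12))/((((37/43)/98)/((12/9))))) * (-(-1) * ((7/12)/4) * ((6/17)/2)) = 1902621/2516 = 756.21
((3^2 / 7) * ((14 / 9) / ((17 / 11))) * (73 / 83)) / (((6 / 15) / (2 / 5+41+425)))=1872596 / 1411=1327.14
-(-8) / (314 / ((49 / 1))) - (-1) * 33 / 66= 549 / 314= 1.75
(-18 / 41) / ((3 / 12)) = -72 / 41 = -1.76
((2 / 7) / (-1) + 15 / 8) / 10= 89 / 560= 0.16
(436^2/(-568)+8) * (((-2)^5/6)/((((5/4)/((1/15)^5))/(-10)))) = -2968832/161746875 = -0.02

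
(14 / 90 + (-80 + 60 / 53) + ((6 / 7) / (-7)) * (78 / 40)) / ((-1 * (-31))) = -18453251 / 7245630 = -2.55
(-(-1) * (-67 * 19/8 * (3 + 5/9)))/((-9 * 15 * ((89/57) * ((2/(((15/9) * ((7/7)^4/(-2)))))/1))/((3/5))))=-24187/36045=-0.67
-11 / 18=-0.61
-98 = -98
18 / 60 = 3 / 10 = 0.30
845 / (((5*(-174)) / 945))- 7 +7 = -917.84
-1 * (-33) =33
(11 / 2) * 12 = 66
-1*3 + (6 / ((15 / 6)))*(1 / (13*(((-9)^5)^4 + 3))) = -197562063709675093064 / 65854021236558364355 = -3.00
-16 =-16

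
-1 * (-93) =93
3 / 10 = 0.30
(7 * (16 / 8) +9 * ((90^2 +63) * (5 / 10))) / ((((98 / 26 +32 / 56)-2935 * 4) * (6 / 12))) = -1337609 / 213589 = -6.26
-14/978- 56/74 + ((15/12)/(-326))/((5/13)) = -113051/144744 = -0.78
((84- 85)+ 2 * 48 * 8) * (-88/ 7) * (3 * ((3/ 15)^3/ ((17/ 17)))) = -202488/ 875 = -231.41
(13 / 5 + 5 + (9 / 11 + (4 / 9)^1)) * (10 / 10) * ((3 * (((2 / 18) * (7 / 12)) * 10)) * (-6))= -30709 / 297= -103.40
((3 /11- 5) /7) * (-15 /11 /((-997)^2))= 780 /841925623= 0.00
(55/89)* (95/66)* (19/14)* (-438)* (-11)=7247075/1246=5816.27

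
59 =59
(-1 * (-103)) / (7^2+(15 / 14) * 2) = 721 / 358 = 2.01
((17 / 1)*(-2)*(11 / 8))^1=-187 / 4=-46.75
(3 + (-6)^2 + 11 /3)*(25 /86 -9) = -371.60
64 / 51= 1.25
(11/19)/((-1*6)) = -11/114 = -0.10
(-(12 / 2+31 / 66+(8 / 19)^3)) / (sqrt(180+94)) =-0.40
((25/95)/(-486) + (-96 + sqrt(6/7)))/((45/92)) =-194.37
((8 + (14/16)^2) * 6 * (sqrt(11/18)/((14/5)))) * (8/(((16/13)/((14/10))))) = 7293 * sqrt(22)/256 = 133.62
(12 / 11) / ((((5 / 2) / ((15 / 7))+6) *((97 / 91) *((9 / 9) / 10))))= 65520 / 45881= 1.43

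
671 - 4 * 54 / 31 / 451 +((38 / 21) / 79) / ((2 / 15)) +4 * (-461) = -9067832542 / 7731493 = -1172.84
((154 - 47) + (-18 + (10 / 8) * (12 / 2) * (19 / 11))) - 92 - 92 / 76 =3655 / 418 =8.74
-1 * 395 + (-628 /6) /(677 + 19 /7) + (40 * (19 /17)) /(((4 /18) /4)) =49690522 /121329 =409.55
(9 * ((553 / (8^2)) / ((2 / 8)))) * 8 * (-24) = -59724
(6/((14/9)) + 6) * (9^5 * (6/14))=12223143/49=249451.90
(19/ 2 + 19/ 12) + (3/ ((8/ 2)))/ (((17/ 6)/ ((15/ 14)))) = 4058/ 357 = 11.37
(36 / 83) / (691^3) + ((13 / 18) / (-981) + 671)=324470927820835153 / 483563761288794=671.00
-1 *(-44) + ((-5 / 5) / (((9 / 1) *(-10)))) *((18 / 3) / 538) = 355081 / 8070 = 44.00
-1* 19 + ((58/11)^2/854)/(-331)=-324935445/17101777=-19.00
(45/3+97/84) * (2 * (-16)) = -10856/21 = -516.95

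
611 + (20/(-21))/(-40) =25663/42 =611.02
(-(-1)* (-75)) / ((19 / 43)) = -3225 / 19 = -169.74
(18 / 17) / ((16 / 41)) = 369 / 136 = 2.71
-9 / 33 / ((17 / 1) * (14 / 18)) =-27 / 1309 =-0.02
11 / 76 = 0.14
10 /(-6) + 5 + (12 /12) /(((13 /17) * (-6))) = 81 /26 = 3.12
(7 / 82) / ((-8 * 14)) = -1 / 1312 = -0.00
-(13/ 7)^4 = -28561/ 2401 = -11.90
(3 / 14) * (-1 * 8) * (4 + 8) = -144 / 7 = -20.57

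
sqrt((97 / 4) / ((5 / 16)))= 2 * sqrt(485) / 5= 8.81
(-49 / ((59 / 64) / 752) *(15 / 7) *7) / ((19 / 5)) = -176870400 / 1121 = -157779.13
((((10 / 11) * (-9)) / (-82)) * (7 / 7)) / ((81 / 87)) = 145 / 1353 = 0.11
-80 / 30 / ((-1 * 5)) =0.53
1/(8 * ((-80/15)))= -3/128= -0.02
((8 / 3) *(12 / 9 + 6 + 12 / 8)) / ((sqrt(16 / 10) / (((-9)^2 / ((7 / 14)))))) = 954 *sqrt(10) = 3016.81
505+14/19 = 9609/19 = 505.74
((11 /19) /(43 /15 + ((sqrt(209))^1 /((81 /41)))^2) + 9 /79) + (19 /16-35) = -748656656255 /22223037488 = -33.69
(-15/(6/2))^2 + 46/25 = 671/25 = 26.84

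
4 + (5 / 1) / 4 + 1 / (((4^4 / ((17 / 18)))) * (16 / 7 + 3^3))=4959479 / 944640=5.25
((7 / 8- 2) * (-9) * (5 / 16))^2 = 164025 / 16384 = 10.01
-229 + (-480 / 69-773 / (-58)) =-222.63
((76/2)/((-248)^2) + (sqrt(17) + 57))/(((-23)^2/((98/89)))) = 98 *sqrt(17)/47081 + 85891267/723917456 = 0.13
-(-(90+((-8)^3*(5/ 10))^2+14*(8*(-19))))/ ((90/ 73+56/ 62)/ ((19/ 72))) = 455037251/ 58008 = 7844.39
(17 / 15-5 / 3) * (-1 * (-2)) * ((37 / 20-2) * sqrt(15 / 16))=sqrt(15) / 25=0.15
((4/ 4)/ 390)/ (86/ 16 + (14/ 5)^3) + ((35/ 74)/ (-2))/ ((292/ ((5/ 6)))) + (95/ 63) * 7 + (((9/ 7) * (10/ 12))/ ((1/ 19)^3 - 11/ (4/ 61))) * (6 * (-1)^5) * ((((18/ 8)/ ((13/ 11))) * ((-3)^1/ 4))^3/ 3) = 11253350844949351098853/ 1069935348079424246784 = 10.52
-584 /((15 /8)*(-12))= 1168 /45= 25.96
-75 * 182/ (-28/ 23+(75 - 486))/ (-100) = -6279/ 18962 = -0.33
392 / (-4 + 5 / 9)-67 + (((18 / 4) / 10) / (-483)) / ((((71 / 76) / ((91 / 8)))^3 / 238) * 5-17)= -8986542396107385997 / 49702568906528340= -180.81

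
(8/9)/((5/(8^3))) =4096/45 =91.02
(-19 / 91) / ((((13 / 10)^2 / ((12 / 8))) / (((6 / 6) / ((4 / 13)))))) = -1425 / 2366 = -0.60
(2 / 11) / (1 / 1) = 2 / 11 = 0.18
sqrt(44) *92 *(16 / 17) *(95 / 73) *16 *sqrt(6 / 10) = 894976 *sqrt(165) / 1241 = 9263.64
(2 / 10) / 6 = 1 / 30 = 0.03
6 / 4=3 / 2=1.50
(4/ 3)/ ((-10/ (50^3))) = -50000/ 3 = -16666.67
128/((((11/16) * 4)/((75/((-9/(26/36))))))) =-83200/297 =-280.13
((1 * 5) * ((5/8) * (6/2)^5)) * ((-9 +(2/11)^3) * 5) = -363619125/10648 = -34149.05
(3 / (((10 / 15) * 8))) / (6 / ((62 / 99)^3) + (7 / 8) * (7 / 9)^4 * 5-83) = -1759128759 / 178168667090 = -0.01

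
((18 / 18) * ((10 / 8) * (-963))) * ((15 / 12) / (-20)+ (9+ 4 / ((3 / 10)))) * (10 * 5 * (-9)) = 386042625 / 32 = 12063832.03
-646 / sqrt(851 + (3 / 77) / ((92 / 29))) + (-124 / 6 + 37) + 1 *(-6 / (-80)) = 1969 / 120-1292 *sqrt(10676599241) / 6028571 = -5.74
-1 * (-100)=100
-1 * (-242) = 242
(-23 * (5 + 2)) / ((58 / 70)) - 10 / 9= -51005 / 261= -195.42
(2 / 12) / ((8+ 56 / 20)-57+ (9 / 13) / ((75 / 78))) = -25 / 6822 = -0.00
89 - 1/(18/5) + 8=1741/18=96.72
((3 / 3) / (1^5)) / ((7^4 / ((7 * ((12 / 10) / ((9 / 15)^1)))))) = 2 / 343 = 0.01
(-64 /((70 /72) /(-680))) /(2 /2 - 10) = -34816 /7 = -4973.71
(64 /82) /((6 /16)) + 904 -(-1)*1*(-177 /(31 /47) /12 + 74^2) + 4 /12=32334503 /5084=6360.05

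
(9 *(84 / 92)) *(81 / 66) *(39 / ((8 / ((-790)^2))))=31051627425 / 1012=30683426.31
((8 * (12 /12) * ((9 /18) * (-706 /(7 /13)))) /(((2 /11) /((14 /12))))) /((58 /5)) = -2901.09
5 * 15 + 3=78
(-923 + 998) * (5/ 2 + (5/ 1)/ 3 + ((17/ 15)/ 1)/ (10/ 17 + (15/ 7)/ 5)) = 396.10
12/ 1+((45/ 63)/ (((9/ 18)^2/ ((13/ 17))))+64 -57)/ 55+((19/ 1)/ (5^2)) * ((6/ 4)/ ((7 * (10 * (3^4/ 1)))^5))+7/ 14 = 231355241193736768503553/ 18264410124937515000000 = 12.67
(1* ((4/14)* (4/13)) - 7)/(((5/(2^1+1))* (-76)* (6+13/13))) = 1887/242060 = 0.01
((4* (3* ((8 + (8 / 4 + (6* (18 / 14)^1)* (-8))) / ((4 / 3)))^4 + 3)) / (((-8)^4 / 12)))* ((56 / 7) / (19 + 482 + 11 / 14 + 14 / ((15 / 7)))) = 1252.11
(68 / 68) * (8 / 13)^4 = 4096 / 28561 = 0.14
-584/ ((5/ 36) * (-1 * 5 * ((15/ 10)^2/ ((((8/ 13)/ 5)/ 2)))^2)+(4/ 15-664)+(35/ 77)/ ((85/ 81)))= 1677434880/ 4571713493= 0.37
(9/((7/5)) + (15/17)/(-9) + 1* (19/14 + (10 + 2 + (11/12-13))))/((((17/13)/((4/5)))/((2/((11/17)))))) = 282334/19635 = 14.38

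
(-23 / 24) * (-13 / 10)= 299 / 240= 1.25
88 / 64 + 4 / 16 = 13 / 8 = 1.62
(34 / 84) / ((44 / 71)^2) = 1.05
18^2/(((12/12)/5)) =1620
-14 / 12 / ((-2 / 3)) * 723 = 5061 / 4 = 1265.25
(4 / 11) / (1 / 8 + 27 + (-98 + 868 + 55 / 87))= 2784 / 6107629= 0.00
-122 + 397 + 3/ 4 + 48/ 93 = 34257/ 124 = 276.27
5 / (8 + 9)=5 / 17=0.29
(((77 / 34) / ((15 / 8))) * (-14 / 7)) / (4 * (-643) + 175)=616 / 611235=0.00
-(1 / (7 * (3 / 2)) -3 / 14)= 5 / 42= 0.12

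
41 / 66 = 0.62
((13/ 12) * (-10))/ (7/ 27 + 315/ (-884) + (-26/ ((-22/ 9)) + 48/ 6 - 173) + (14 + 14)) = 2844270/ 33202007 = 0.09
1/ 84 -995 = -83579/ 84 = -994.99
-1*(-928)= 928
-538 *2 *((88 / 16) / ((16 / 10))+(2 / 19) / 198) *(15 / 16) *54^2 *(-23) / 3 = 259270906185 / 3344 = 77533165.73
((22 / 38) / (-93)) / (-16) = 11 / 28272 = 0.00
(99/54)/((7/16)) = 88/21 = 4.19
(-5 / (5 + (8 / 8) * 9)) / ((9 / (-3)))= 5 / 42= 0.12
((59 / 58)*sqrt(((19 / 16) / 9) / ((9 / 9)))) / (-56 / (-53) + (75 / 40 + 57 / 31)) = 96937*sqrt(19) / 5454987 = 0.08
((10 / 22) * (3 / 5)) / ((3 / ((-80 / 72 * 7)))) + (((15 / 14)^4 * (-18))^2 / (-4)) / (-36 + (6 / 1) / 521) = 935522671285 / 292206233088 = 3.20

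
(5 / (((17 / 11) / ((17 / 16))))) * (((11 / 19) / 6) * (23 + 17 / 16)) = 232925 / 29184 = 7.98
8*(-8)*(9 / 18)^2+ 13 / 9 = -131 / 9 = -14.56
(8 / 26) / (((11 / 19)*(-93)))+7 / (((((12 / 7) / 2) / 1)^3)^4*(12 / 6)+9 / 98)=858732981301642 / 49868619391305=17.22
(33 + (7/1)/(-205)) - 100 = -13742/205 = -67.03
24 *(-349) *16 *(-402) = 53874432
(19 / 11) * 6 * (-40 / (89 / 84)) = -383040 / 979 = -391.26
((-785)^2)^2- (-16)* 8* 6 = 379733251393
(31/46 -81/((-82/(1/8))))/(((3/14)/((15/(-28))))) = -60155/30176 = -1.99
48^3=110592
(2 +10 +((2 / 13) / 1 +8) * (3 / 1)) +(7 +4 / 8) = 1143 / 26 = 43.96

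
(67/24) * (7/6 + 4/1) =2077/144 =14.42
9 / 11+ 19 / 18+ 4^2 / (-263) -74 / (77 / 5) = -1090745 / 364518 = -2.99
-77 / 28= -11 / 4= -2.75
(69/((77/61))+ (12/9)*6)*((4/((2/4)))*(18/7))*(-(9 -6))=-2084400/539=-3867.16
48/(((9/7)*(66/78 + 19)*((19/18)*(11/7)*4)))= 2548/8987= 0.28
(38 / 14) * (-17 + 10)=-19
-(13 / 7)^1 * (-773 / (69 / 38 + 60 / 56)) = 190931 / 384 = 497.22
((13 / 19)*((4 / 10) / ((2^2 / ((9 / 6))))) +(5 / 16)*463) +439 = 887361 / 1520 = 583.79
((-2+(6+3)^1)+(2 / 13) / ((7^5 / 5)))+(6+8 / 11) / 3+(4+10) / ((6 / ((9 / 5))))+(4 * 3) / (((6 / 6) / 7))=3512899948 / 36051015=97.44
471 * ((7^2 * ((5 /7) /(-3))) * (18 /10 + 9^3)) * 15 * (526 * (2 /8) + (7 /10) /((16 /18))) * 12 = -191243879631 /2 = -95621939815.50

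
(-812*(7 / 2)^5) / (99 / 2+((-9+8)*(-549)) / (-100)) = -85295525 / 8802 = -9690.47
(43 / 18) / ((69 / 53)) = 2279 / 1242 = 1.83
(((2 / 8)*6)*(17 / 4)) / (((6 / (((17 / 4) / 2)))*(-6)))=-289 / 768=-0.38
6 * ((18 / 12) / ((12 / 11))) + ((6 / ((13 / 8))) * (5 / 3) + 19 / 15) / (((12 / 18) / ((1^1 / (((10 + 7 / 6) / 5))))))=46107 / 3484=13.23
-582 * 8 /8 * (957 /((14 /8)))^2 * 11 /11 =-174048691.59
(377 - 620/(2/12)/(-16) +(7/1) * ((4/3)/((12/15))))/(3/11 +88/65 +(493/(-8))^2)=85273760/521563401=0.16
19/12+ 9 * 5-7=475/12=39.58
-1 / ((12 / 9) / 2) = -3 / 2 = -1.50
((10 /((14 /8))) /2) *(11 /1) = 220 /7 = 31.43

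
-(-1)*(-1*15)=-15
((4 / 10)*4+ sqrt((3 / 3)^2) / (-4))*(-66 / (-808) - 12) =-26001 / 1616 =-16.09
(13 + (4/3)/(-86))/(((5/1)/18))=46.74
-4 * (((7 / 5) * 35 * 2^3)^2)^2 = -94450499584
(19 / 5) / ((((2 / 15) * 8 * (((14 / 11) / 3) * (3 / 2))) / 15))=9405 / 112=83.97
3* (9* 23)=621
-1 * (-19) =19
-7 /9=-0.78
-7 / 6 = -1.17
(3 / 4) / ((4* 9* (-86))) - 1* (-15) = 61919 / 4128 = 15.00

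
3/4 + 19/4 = 11/2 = 5.50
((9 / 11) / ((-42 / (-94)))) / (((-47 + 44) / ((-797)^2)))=-29854823 / 77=-387724.97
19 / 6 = 3.17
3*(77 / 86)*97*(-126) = -1411641 / 43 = -32828.86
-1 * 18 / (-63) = 2 / 7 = 0.29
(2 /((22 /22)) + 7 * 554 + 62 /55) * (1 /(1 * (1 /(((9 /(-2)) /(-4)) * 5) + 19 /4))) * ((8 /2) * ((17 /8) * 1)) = 65319372 /9757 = 6694.62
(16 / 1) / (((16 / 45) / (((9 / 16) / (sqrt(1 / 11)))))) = 405 *sqrt(11) / 16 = 83.95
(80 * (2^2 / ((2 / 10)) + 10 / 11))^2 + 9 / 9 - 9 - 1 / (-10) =3385590441 / 1210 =2798008.63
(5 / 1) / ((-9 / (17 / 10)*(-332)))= 17 / 5976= 0.00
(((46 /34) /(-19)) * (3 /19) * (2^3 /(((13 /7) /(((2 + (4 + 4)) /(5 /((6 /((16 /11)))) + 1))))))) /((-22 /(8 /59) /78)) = 2782080 /26432059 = 0.11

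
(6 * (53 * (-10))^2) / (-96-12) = -140450 / 9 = -15605.56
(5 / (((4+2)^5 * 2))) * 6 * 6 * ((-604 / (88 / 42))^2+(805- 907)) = 16738165 / 17424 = 960.64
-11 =-11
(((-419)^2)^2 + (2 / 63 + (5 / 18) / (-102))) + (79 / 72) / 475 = 376314033244959953 / 12209400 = 30821664721.03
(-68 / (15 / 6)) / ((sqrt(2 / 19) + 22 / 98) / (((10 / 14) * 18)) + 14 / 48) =-1014519744 / 11453147 + 13434624 * sqrt(38) / 11453147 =-81.35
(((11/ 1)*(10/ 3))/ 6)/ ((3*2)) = 55/ 54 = 1.02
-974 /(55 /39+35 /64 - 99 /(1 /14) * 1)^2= -6068035584 /11934060794041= -0.00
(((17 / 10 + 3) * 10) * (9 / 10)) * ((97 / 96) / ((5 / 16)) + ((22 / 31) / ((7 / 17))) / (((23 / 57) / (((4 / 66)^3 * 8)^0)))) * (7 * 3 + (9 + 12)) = 475311141 / 35650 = 13332.71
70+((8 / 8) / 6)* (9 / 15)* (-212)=244 / 5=48.80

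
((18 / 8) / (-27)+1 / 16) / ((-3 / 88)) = 11 / 18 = 0.61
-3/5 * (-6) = 18/5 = 3.60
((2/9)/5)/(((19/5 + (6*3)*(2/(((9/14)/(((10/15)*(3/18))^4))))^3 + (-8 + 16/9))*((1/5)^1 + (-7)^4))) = -1412147682405/184801271170583447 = -0.00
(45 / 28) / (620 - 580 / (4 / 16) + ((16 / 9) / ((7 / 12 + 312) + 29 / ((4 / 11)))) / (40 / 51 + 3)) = -3407415 / 3604285328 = -0.00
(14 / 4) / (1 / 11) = 77 / 2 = 38.50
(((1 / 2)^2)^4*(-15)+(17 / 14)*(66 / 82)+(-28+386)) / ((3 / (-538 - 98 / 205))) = -64423.29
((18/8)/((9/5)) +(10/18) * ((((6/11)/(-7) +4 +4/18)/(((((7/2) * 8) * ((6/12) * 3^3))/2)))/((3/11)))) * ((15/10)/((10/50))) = 8324425/857304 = 9.71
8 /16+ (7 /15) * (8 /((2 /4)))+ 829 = 25109 /30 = 836.97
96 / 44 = 24 / 11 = 2.18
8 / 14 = 4 / 7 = 0.57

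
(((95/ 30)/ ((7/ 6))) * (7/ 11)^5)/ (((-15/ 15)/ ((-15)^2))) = -10264275/ 161051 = -63.73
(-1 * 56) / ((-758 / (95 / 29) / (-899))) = -82460 / 379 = -217.57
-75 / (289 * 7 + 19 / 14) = -350 / 9447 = -0.04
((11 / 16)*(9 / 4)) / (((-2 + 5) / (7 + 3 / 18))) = 473 / 128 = 3.70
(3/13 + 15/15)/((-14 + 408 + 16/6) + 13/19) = 912/294437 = 0.00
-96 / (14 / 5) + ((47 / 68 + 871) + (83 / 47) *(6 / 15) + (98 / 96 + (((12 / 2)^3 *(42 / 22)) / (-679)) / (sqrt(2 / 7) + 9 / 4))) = 10368 *sqrt(14) / 570845 + 128554361674169 / 153251332080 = 838.91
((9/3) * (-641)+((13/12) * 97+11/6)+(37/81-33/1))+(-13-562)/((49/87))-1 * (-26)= -45144119/15876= -2843.54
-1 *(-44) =44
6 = 6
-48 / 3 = -16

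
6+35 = 41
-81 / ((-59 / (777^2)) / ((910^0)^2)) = 48902049 / 59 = 828848.29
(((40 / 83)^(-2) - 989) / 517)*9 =-14179599 / 827200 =-17.14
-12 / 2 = -6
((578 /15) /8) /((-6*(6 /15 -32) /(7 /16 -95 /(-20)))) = 23987 /182016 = 0.13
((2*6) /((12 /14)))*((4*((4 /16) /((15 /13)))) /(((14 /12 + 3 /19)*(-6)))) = -3458 /2265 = -1.53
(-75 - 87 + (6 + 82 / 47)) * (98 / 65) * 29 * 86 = -354397400 / 611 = -580028.48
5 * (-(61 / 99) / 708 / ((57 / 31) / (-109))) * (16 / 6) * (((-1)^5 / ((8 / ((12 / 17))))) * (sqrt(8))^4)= -65958080 / 16979787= -3.88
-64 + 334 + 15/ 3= 275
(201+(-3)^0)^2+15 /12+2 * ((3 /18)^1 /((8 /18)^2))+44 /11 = 40810.94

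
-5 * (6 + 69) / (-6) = 125 / 2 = 62.50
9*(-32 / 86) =-144 / 43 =-3.35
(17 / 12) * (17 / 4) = 289 / 48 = 6.02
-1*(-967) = 967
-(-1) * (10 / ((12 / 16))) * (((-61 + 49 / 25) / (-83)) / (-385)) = -3936 / 159775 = -0.02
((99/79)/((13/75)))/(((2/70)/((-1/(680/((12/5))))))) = -31185/34918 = -0.89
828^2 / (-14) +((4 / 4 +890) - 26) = -336737 / 7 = -48105.29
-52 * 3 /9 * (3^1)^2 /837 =-52 /279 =-0.19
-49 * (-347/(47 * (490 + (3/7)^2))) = 0.74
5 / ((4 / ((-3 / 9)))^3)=-5 / 1728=-0.00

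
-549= -549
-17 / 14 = -1.21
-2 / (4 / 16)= -8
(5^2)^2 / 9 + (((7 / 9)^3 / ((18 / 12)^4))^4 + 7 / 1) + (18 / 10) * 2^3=5522286357360181683512 / 60788327295284644005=90.84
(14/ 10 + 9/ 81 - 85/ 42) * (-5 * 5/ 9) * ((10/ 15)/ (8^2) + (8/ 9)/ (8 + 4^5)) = 676685/ 42130368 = 0.02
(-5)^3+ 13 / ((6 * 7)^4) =-388961987 / 3111696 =-125.00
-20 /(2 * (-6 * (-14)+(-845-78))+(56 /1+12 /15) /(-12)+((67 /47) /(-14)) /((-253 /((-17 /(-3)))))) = 49942200 /4201964539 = 0.01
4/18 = 2/9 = 0.22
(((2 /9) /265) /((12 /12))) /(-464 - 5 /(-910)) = -364 /201406095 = -0.00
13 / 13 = 1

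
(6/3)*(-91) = -182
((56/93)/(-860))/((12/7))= -49/119970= -0.00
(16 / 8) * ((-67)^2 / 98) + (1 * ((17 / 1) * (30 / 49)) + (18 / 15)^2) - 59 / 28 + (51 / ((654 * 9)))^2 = 119484664954 / 1178892225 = 101.35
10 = 10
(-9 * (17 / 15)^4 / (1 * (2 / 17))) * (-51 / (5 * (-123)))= -24137569 / 2306250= -10.47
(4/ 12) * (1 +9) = 10/ 3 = 3.33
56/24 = 7/3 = 2.33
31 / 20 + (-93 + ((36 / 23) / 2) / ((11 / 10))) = -90.74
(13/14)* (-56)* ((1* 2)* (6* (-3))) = 1872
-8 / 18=-4 / 9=-0.44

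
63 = 63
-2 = -2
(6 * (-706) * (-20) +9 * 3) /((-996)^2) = 28249 /330672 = 0.09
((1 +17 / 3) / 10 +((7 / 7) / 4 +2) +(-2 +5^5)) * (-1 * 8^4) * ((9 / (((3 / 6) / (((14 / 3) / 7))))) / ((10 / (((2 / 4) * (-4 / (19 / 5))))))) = 153645056 / 19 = 8086581.89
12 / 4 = 3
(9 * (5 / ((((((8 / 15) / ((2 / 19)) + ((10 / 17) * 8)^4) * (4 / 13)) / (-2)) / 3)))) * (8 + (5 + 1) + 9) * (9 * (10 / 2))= -2275644486375 / 1241495192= -1832.99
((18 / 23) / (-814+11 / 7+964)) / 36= 7 / 48806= 0.00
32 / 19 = 1.68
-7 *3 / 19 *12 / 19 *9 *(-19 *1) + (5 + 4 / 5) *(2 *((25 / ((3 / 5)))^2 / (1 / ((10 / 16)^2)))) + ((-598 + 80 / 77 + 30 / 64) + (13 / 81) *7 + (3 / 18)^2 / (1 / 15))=3503503145 / 474012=7391.17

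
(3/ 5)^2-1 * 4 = -91/ 25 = -3.64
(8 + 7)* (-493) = -7395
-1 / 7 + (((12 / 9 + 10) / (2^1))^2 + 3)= 2203 / 63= 34.97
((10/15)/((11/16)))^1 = 32/33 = 0.97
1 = 1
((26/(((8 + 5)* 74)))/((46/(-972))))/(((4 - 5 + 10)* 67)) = -54/57017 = -0.00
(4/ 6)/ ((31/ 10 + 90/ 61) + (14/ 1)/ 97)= 118340/ 837801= 0.14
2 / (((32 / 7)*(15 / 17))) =119 / 240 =0.50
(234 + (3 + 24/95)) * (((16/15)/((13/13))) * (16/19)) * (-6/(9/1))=-3846656/27075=-142.07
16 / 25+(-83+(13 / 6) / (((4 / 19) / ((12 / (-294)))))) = -1216867 / 14700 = -82.78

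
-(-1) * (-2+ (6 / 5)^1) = -4 / 5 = -0.80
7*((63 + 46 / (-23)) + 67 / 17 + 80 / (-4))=5348 / 17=314.59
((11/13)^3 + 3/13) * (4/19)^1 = 7352/41743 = 0.18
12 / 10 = 6 / 5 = 1.20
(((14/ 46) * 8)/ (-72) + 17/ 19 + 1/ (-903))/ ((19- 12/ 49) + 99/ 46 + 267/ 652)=4645581500/ 115174884627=0.04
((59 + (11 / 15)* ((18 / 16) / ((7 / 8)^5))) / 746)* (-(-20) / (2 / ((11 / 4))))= 56025563 / 25076044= 2.23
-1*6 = -6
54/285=18/95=0.19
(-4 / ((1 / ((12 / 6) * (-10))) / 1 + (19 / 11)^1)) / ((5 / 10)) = -1760 / 369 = -4.77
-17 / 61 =-0.28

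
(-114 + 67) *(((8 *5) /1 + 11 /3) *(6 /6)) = -2052.33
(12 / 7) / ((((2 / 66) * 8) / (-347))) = -34353 / 14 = -2453.79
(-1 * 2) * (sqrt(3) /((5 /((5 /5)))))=-2 * sqrt(3) /5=-0.69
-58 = -58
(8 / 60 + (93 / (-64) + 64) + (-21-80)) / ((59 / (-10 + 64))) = -331083 / 9440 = -35.07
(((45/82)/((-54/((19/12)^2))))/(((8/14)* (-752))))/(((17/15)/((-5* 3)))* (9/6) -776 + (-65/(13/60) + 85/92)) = -7265125/131752314676224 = -0.00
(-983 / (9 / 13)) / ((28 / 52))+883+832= -58082 / 63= -921.94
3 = 3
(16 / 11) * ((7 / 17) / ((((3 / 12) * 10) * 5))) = 0.05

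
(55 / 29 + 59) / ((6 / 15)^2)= 22075 / 58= 380.60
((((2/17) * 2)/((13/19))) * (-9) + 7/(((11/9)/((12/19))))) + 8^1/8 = 70309/46189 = 1.52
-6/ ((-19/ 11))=3.47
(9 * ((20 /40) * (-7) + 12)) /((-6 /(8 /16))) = -51 /8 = -6.38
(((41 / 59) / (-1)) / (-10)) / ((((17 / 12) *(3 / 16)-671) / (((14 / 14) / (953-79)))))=-16 / 134974005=-0.00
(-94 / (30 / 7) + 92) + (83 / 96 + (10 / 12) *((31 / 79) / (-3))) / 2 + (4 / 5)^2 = 71.08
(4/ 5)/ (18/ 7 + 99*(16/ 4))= 14/ 6975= 0.00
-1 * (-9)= 9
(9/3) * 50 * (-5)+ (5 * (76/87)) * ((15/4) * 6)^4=129766125/116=1118673.49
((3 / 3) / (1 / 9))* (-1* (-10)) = 90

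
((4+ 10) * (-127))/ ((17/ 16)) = -28448/ 17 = -1673.41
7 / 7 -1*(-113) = 114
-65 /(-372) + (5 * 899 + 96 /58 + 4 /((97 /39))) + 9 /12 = 1177028113 /261609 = 4499.19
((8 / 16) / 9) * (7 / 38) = 0.01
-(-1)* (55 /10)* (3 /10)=33 /20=1.65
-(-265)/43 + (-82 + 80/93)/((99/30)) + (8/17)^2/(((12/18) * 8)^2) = -255420047/13868532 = -18.42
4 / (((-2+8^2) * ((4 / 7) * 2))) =7 / 124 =0.06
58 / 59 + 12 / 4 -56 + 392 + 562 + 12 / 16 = 213045 / 236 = 902.73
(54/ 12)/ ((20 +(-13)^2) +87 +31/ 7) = 63/ 3926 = 0.02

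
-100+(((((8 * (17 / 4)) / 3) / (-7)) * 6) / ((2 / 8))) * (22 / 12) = -3596 / 21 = -171.24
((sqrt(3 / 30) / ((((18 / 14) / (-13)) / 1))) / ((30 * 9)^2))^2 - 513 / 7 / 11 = -2208296786662363 / 331459751700000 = -6.66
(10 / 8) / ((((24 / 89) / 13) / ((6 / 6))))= 5785 / 96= 60.26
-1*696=-696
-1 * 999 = -999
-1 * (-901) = 901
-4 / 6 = -2 / 3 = -0.67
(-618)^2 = 381924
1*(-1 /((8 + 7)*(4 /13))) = -13 /60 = -0.22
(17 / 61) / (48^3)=17 / 6746112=0.00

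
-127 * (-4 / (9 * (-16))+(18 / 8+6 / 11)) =-70993 / 198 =-358.55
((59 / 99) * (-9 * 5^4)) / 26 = -36875 / 286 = -128.93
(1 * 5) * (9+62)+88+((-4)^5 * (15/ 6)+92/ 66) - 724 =-93707/ 33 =-2839.61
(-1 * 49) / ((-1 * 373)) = 49 / 373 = 0.13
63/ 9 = 7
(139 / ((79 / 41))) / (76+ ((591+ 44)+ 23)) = 5699 / 57986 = 0.10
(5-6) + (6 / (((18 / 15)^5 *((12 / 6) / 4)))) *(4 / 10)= 301 / 324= 0.93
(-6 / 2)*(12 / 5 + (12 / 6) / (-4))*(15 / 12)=-57 / 8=-7.12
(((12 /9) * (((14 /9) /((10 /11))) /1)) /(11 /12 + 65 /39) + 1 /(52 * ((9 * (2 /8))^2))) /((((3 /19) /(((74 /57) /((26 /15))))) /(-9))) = -5356268 /141453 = -37.87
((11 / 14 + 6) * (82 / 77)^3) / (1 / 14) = 52379960 / 456533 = 114.73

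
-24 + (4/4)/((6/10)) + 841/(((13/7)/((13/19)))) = 16388/57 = 287.51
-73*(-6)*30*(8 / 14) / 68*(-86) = -1130040 / 119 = -9496.13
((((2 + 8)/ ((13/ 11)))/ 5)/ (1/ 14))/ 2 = 154/ 13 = 11.85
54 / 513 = 2 / 19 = 0.11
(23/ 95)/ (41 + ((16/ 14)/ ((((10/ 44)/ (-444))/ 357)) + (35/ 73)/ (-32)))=-53728/ 176876412701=-0.00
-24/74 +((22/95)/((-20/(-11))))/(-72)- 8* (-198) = 4007961923/2530800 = 1583.67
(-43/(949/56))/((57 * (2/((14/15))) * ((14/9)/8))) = -9632/90155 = -0.11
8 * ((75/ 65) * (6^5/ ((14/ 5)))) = 25635.16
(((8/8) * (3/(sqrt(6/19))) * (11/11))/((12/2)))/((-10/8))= -sqrt(114)/15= -0.71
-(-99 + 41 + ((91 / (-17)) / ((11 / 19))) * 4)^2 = -315488644 / 34969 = -9021.95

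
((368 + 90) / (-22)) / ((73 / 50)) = -11450 / 803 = -14.26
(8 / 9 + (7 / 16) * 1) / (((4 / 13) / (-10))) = -12415 / 288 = -43.11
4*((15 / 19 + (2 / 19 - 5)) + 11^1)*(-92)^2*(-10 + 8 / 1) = -8870272 / 19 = -466856.42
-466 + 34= -432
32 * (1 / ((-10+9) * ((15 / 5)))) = -10.67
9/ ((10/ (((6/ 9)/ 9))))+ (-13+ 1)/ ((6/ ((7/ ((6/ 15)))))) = -524/ 15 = -34.93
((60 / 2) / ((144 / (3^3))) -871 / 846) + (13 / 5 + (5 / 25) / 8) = 12217 / 1692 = 7.22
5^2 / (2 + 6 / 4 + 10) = 50 / 27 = 1.85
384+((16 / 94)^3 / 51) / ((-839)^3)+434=2558014112037355654 / 3127156616182587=818.00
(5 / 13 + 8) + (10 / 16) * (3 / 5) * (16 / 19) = 2149 / 247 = 8.70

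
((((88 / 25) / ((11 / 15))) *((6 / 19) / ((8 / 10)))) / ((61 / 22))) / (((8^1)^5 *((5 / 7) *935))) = 63 / 2017587200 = 0.00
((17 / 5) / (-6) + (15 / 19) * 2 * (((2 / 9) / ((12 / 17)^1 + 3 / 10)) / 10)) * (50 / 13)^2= -12958250 / 1647243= -7.87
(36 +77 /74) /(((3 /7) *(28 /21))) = 19187 /296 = 64.82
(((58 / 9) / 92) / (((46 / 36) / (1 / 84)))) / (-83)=-29 / 3688188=-0.00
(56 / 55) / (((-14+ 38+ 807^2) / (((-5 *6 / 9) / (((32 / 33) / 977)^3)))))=-338524664379 / 63514624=-5329.87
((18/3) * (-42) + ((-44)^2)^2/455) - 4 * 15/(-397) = 7985.72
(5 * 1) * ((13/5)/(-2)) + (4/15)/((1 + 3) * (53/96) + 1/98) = -166449/26090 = -6.38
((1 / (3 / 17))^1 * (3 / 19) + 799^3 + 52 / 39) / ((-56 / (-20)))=72686742175 / 399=182172286.15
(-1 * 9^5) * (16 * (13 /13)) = -944784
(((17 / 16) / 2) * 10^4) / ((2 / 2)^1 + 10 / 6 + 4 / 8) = 31875 / 19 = 1677.63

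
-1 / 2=-0.50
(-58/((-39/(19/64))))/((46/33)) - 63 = -1199507/19136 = -62.68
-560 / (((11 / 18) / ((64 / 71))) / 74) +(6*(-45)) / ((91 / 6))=-4345503300 / 71071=-61143.13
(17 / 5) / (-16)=-0.21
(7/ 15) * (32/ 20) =56/ 75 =0.75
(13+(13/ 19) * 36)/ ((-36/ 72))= -1430/ 19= -75.26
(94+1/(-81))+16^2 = 28349/81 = 349.99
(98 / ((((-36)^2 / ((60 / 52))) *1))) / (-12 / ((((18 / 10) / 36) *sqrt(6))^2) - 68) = -35 / 348192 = -0.00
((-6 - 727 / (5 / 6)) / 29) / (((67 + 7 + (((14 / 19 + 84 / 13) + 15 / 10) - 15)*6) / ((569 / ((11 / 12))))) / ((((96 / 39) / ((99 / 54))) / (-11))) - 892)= 109398325248 / 3223396263265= 0.03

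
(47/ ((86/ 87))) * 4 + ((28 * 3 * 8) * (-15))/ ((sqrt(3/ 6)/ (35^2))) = 8178/ 43 -12348000 * sqrt(2) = -17462518.88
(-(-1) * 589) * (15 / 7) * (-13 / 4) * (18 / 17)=-1033695 / 238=-4343.26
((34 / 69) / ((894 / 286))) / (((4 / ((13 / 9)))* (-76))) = -31603 / 42193224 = -0.00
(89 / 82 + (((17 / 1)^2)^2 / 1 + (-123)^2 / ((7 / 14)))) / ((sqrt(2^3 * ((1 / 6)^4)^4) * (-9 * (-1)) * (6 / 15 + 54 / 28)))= 15235462912320 * sqrt(2) / 6683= 3224030866.32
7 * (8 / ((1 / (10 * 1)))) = 560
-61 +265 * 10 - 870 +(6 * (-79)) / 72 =20549 / 12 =1712.42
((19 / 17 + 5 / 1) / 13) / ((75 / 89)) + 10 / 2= 7087 / 1275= 5.56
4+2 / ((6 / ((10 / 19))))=4.18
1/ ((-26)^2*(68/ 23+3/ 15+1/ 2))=115/ 284258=0.00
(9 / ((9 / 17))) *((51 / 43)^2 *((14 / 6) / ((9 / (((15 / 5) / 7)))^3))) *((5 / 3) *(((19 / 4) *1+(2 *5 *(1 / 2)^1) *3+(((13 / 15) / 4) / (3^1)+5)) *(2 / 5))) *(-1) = -10975642 / 110080215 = -0.10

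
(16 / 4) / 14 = 2 / 7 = 0.29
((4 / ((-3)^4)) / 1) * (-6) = -8 / 27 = -0.30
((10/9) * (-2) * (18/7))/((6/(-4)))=80/21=3.81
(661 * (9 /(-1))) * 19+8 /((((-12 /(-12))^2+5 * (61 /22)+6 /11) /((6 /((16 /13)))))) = -12772217 /113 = -113028.47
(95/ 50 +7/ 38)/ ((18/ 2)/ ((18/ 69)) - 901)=-396/ 164635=-0.00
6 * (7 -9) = -12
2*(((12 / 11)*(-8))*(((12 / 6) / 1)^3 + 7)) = -2880 / 11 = -261.82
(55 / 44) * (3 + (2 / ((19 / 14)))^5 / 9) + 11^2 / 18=1019541163 / 89139564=11.44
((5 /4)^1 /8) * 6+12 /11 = 357 /176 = 2.03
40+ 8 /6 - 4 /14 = 862 /21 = 41.05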